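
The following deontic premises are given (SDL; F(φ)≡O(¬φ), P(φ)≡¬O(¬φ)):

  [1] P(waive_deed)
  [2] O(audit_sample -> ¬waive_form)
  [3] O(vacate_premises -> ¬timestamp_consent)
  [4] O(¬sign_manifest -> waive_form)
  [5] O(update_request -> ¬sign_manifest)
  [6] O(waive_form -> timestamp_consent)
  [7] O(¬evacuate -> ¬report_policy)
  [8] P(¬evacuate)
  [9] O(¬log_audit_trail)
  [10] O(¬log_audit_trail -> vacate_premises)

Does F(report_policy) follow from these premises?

No

Premise 7 is O(¬evacuate -> ¬report_policy), but O(¬evacuate) is not derivable from the premises (the permission P(¬evacuate) asserts only ¬O(evacuate), not O(¬evacuate)), so it does not yield O(¬report_policy).
No other premise forces O(¬report_policy). An ideal world satisfying every premise can still have report_policy true, so F(report_policy) is not derivable.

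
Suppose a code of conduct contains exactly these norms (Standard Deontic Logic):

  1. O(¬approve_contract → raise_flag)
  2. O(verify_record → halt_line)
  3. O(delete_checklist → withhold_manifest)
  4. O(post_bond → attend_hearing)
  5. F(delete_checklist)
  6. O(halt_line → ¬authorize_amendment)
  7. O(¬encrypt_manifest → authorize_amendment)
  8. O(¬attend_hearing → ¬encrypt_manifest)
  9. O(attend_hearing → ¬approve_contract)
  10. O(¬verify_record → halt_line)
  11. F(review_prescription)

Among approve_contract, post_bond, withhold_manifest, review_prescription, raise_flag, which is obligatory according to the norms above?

raise_flag

Premises 2 and 10 cover both cases: O(verify_record → halt_line) and O(¬verify_record → halt_line). Since verify_record ∨ ¬verify_record is a tautology, O(halt_line) follows.
From O(halt_line) and premise 6, O(halt_line → ¬authorize_amendment), we obtain O(¬authorize_amendment).
Premise 7, O(¬encrypt_manifest → authorize_amendment), contraposes to O(¬authorize_amendment → encrypt_manifest); with O(¬authorize_amendment) we get O(encrypt_manifest).
Premise 8 is O(¬attend_hearing → ¬encrypt_manifest); contrapositively O(encrypt_manifest → attend_hearing). Since O(encrypt_manifest) holds, K gives O(attend_hearing).
With premise 9, O(attend_hearing → ¬approve_contract), the K-axiom yields O(¬approve_contract).
Applying K to premise 1 (O(¬approve_contract → raise_flag)) and O(¬approve_contract) yields O(raise_flag).
So O(raise_flag) holds — raise_flag is obligatory. None of the other listed options is made obligatory by any chain of premises.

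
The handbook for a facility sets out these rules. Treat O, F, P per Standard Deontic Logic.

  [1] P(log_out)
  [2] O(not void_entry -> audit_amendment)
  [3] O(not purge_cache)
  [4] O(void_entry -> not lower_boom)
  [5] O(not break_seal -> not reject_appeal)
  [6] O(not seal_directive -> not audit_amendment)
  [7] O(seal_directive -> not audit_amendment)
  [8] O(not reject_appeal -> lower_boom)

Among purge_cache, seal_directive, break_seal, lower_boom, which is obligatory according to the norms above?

break_seal

Premises 7 and 6 cover both cases: O(seal_directive -> not audit_amendment) and O(not seal_directive -> not audit_amendment). Since seal_directive ∨ not seal_directive is a tautology, O(not audit_amendment) follows.
Premise 2, O(not void_entry -> audit_amendment), contraposes to O(not audit_amendment -> void_entry); with O(not audit_amendment) we get O(void_entry).
From O(void_entry) and premise 4, O(void_entry -> not lower_boom), we obtain O(not lower_boom).
Premise 8 is O(not reject_appeal -> lower_boom); contrapositively O(not lower_boom -> reject_appeal). Since O(not lower_boom) holds, K gives O(reject_appeal).
Premise 5, O(not break_seal -> not reject_appeal), contraposes to O(reject_appeal -> break_seal); with O(reject_appeal) we get O(break_seal).
So O(break_seal) holds — break_seal is obligatory. None of the other listed options is made obligatory by any chain of premises.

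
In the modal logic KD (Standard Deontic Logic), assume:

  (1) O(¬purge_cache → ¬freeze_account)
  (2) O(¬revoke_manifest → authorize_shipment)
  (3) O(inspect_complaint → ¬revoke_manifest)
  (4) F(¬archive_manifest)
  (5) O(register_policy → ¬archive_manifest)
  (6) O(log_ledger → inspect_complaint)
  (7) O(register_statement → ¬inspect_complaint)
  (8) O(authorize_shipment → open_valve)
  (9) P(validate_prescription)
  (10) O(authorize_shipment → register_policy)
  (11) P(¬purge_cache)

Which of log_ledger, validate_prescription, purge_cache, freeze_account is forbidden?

F(¬archive_manifest) at premise 4 means O(archive_manifest).
The contrapositive of premise 5 (O(register_policy → ¬archive_manifest)) is O(archive_manifest → ¬register_policy), and O(archive_manifest) is already established, so O(¬register_policy).
The contrapositive of premise 10 (O(authorize_shipment → register_policy)) is O(¬register_policy → ¬authorize_shipment), and O(¬register_policy) is already established, so O(¬authorize_shipment).
Premise 2, O(¬revoke_manifest → authorize_shipment), contraposes to O(¬authorize_shipment → revoke_manifest); with O(¬authorize_shipment) we get O(revoke_manifest).
Premise 3 is O(inspect_complaint → ¬revoke_manifest); contrapositively O(revoke_manifest → ¬inspect_complaint). Since O(revoke_manifest) holds, K gives O(¬inspect_complaint).
Premise 6, O(log_ledger → inspect_complaint), contraposes to O(¬inspect_complaint → ¬log_ledger); with O(¬inspect_complaint) we get O(¬log_ledger).
So O(¬log_ledger) holds, i.e. log_ledger is forbidden. None of the other listed options is forbidden under the premises.

log_ledger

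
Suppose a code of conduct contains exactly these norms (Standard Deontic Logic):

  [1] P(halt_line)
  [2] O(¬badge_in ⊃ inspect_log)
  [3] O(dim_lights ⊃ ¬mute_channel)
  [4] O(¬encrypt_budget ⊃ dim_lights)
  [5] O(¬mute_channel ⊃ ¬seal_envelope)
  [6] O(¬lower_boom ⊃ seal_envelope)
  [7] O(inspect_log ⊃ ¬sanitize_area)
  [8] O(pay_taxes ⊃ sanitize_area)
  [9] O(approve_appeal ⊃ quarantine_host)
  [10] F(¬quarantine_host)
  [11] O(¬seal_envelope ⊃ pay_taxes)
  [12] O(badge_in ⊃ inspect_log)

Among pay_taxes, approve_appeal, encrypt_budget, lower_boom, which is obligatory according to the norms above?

Premises 2 and 12 are O(¬badge_in ⊃ inspect_log) and O(badge_in ⊃ inspect_log); every ideal world satisfies ¬badge_in or badge_in, so in either case inspect_log holds — hence O(inspect_log).
Premise 7 is O(inspect_log ⊃ ¬sanitize_area); since O(inspect_log), deontic closure gives O(¬sanitize_area).
The contrapositive of premise 8 (O(pay_taxes ⊃ sanitize_area)) is O(¬sanitize_area ⊃ ¬pay_taxes), and O(¬sanitize_area) is already established, so O(¬pay_taxes).
The contrapositive of premise 11 (O(¬seal_envelope ⊃ pay_taxes)) is O(¬pay_taxes ⊃ seal_envelope), and O(¬pay_taxes) is already established, so O(seal_envelope).
Premise 5 is O(¬mute_channel ⊃ ¬seal_envelope); contrapositively O(seal_envelope ⊃ mute_channel). Since O(seal_envelope) holds, K gives O(mute_channel).
The contrapositive of premise 3 (O(dim_lights ⊃ ¬mute_channel)) is O(mute_channel ⊃ ¬dim_lights), and O(mute_channel) is already established, so O(¬dim_lights).
The contrapositive of premise 4 (O(¬encrypt_budget ⊃ dim_lights)) is O(¬dim_lights ⊃ encrypt_budget), and O(¬dim_lights) is already established, so O(encrypt_budget).
So O(encrypt_budget) holds — encrypt_budget is obligatory. None of the other listed options is made obligatory by any chain of premises.

encrypt_budget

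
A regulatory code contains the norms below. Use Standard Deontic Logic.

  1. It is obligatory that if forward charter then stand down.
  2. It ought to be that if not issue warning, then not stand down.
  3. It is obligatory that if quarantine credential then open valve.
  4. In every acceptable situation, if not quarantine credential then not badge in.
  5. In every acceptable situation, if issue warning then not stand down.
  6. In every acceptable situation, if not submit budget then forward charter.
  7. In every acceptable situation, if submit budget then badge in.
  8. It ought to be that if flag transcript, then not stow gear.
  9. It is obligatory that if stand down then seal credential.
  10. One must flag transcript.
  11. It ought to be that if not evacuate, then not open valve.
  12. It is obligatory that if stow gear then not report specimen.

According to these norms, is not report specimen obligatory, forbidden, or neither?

Premise 12 is O(stow_gear → ¬report_specimen), but O(stow_gear) is not derivable from the premises, so it does not yield O(¬report_specimen).
No premise or chain of K-axiom applications forces O(¬report_specimen), and none forces O(report_specimen). So ¬report_specimen is neither obligatory nor forbidden under these norms.

Neither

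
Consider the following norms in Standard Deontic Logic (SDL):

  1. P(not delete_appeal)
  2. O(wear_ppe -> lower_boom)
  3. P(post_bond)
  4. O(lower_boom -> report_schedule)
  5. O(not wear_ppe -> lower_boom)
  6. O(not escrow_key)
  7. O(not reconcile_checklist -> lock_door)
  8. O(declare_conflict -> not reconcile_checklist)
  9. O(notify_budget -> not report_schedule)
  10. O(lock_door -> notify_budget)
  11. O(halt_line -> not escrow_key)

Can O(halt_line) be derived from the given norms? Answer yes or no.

No

Premise 11 is O(halt_line -> not escrow_key); even if O(not escrow_key) held, inferring O(halt_line) would be affirming the consequent — invalid.
No other premise forces O(halt_line). An ideal world satisfying every premise can still have halt_line false, so O(halt_line) is not derivable.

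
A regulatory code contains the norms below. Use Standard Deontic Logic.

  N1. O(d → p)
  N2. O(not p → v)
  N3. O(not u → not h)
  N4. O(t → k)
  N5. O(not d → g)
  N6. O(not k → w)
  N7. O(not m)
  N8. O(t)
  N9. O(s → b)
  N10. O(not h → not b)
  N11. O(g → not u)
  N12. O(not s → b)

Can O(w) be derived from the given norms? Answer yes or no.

No

Premise 6 is O(not k → w), but O(not k) is not derivable from the premises, so it does not yield O(w).
No other premise forces O(w). An ideal world satisfying every premise can still have w false, so O(w) is not derivable.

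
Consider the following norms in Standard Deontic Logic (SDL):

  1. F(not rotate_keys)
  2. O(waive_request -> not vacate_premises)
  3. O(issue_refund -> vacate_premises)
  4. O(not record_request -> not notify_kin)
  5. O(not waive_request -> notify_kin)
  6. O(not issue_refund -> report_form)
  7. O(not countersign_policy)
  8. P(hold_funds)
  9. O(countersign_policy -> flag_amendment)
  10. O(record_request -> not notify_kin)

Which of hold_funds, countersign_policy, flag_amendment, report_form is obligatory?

report_form

Premises 4 and 10 are O(not record_request -> not notify_kin) and O(record_request -> not notify_kin); every ideal world satisfies not record_request or record_request, so in either case not notify_kin holds — hence O(not notify_kin).
Premise 5, O(not waive_request -> notify_kin), contraposes to O(not notify_kin -> waive_request); with O(not notify_kin) we get O(waive_request).
From O(waive_request) and premise 2, O(waive_request -> not vacate_premises), we obtain O(not vacate_premises).
Premise 3, O(issue_refund -> vacate_premises), contraposes to O(not vacate_premises -> not issue_refund); with O(not vacate_premises) we get O(not issue_refund).
With premise 6, O(not issue_refund -> report_form), the K-axiom yields O(report_form).
So O(report_form) holds — report_form is obligatory. None of the other listed options is made obligatory by any chain of premises.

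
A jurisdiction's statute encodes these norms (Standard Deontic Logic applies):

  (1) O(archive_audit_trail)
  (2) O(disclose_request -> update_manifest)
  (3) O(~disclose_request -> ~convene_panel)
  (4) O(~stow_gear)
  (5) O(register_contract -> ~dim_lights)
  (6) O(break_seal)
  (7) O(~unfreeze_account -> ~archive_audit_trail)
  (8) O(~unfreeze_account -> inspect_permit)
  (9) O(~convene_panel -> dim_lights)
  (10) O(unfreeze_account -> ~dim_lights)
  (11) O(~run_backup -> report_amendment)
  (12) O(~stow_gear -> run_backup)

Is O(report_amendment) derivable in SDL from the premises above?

No

Premise 11 is O(~run_backup -> report_amendment), but O(~run_backup) is not derivable from the premises, so it does not yield O(report_amendment).
No other premise forces O(report_amendment). An ideal world satisfying every premise can still have report_amendment false, so O(report_amendment) is not derivable.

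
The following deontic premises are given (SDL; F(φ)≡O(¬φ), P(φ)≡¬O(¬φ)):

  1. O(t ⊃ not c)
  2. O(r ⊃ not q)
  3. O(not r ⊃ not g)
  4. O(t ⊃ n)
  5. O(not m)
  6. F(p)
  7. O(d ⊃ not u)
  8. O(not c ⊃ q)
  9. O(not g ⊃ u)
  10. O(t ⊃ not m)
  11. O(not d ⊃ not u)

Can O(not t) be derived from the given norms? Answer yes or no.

Yes

Premises 7 and 11 cover both cases: O(d ⊃ not u) and O(not d ⊃ not u). Since d ∨ not d is a tautology, O(not u) follows.
Premise 9 is O(not g ⊃ u); contrapositively O(not u ⊃ g). Since O(not u) holds, K gives O(g).
Premise 3 is O(not r ⊃ not g); contrapositively O(g ⊃ r). Since O(g) holds, K gives O(r).
Applying K to premise 2 (O(r ⊃ not q)) and O(r) yields O(not q).
Premise 8 is O(not c ⊃ q); contrapositively O(not q ⊃ c). Since O(not q) holds, K gives O(c).
The contrapositive of premise 1 (O(t ⊃ not c)) is O(c ⊃ not t), and O(c) is already established, so O(not t).
Premises 4, 5, 6, 10 do not contribute to this derivation.
So O(not t) follows.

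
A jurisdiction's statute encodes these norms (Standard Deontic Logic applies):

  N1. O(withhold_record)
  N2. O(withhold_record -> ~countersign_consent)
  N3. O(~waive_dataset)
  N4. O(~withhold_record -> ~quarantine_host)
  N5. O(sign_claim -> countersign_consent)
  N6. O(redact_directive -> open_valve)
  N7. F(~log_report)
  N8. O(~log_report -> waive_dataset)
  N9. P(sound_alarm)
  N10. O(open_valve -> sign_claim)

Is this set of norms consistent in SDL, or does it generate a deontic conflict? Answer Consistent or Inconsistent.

Premise 8 is O(~log_report -> waive_dataset), but O(~log_report) is not derivable from the premises, so it does not yield O(waive_dataset).
So O(waive_dataset) is not derivable, and the apparent clash with O(~waive_dataset) does not arise.
A world satisfying every obligation exists (e.g. countersign_consent=false, log_report=true, open_valve=false, quarantine_host=false, redact_directive=false, sign_claim=false, sound_alarm=false, waive_dataset=false, withhold_record=true); no atom is both obligatory and forbidden, so the set is consistent.

Consistent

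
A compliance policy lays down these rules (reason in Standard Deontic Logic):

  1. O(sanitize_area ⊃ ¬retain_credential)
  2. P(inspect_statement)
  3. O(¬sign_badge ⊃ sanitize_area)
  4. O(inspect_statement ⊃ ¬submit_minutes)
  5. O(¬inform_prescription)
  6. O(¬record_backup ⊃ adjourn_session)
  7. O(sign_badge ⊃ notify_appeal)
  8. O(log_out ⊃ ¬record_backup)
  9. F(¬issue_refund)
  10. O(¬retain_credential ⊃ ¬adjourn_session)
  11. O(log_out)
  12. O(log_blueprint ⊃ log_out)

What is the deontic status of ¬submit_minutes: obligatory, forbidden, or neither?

Premise 4 is O(inspect_statement ⊃ ¬submit_minutes), but O(inspect_statement) is not derivable from the premises (the permission P(inspect_statement) asserts only ¬O(¬inspect_statement), not O(inspect_statement)), so it does not yield O(¬submit_minutes).
No premise or chain of K-axiom applications forces O(¬submit_minutes), and none forces O(submit_minutes). So ¬submit_minutes is neither obligatory nor forbidden under these norms.

Neither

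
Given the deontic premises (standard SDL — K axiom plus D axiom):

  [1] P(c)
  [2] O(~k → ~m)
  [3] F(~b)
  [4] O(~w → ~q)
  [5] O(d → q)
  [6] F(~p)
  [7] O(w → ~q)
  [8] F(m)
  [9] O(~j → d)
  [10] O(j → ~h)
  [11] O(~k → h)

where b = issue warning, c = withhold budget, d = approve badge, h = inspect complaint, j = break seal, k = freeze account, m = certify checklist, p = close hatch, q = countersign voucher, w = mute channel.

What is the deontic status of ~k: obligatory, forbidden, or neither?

By case analysis on w: premise 7 gives O(w → ~q) and premise 4 gives O(~w → ~q), so O(~q) either way.
The contrapositive of premise 5 (O(d → q)) is O(~q → ~d), and O(~q) is already established, so O(~d).
Premise 9, O(~j → d), contraposes to O(~d → j); with O(~d) we get O(j).
With premise 10, O(j → ~h), the K-axiom yields O(~h).
Premise 11 is O(~k → h); contrapositively O(~h → k). Since O(~h) holds, K gives O(k).
Premises 1, 2, 3, 6, 8 do not contribute to this derivation.
Thus O(k), which is F(~k): ~k is forbidden.

Forbidden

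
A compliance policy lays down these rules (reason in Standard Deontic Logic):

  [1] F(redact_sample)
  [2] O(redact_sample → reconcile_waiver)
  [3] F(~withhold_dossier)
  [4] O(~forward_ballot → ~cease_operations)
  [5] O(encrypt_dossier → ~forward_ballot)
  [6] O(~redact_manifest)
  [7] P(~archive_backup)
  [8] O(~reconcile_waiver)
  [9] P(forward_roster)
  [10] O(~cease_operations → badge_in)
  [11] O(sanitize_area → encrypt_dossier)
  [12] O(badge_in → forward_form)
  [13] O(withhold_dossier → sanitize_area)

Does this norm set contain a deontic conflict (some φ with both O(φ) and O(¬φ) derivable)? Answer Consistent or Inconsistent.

Premise 2 is O(redact_sample → reconcile_waiver), but O(redact_sample) is not derivable from the premises, so it does not yield O(reconcile_waiver).
So O(reconcile_waiver) is not derivable, and the apparent clash with O(~reconcile_waiver) does not arise.
A world satisfying every obligation exists (e.g. archive_backup=false, badge_in=true, cease_operations=false, encrypt_dossier=true, forward_ballot=false, forward_form=true, forward_roster=false, reconcile_waiver=false, redact_manifest=false, redact_sample=false, sanitize_area=true, withhold_dossier=true); no atom is both obligatory and forbidden, so the set is consistent.

Consistent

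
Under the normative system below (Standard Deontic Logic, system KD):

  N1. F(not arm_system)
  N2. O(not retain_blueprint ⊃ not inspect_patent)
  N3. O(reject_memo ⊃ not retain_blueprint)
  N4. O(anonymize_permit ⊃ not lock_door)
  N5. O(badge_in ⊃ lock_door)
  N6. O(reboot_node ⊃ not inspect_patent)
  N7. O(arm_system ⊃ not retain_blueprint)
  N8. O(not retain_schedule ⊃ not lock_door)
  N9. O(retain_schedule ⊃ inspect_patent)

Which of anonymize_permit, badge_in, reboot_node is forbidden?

badge_in

Premise 1, F(not arm_system), is equivalent to O(arm_system).
From O(arm_system) and premise 7, O(arm_system ⊃ not retain_blueprint), we obtain O(not retain_blueprint).
Premise 2 is O(not retain_blueprint ⊃ not inspect_patent); since O(not retain_blueprint), deontic closure gives O(not inspect_patent).
Premise 9 is O(retain_schedule ⊃ inspect_patent); contrapositively O(not inspect_patent ⊃ not retain_schedule). Since O(not inspect_patent) holds, K gives O(not retain_schedule).
Applying K to premise 8 (O(not retain_schedule ⊃ not lock_door)) and O(not retain_schedule) yields O(not lock_door).
Premise 5 is O(badge_in ⊃ lock_door); contrapositively O(not lock_door ⊃ not badge_in). Since O(not lock_door) holds, K gives O(not badge_in).
So O(not badge_in) holds, i.e. badge_in is forbidden. None of the other listed options is forbidden under the premises.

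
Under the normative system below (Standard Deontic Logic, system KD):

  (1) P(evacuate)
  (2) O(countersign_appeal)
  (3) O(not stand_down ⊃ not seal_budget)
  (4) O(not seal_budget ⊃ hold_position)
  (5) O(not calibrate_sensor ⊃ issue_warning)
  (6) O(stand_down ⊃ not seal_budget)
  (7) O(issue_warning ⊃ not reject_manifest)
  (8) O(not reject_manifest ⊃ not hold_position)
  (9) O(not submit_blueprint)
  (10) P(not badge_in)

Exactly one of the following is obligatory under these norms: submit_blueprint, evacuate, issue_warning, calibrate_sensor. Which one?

calibrate_sensor

Premises 3 and 6 cover both cases: O(not stand_down ⊃ not seal_budget) and O(stand_down ⊃ not seal_budget). Since not stand_down ∨ stand_down is a tautology, O(not seal_budget) follows.
With premise 4, O(not seal_budget ⊃ hold_position), the K-axiom yields O(hold_position).
The contrapositive of premise 8 (O(not reject_manifest ⊃ not hold_position)) is O(hold_position ⊃ reject_manifest), and O(hold_position) is already established, so O(reject_manifest).
Premise 7, O(issue_warning ⊃ not reject_manifest), contraposes to O(reject_manifest ⊃ not issue_warning); with O(reject_manifest) we get O(not issue_warning).
Premise 5, O(not calibrate_sensor ⊃ issue_warning), contraposes to O(not issue_warning ⊃ calibrate_sensor); with O(not issue_warning) we get O(calibrate_sensor).
So O(calibrate_sensor) holds — calibrate_sensor is obligatory. None of the other listed options is made obligatory by any chain of premises.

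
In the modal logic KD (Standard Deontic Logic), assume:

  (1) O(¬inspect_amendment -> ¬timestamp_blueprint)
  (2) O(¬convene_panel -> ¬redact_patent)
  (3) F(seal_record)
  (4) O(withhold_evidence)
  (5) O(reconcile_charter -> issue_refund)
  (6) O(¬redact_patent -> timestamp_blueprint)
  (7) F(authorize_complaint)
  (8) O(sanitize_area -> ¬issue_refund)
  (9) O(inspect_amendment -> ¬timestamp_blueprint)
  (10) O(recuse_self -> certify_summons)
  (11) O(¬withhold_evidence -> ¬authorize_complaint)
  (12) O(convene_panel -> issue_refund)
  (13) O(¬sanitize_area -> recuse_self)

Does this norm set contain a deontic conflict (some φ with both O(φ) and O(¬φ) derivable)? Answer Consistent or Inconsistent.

Premise 11 is O(¬withhold_evidence -> ¬authorize_complaint); even if O(¬authorize_complaint) held, inferring O(¬withhold_evidence) would be affirming the consequent — invalid.
So O(¬withhold_evidence) is not derivable, and the apparent clash with O(withhold_evidence) does not arise.
A world satisfying every obligation exists (e.g. authorize_complaint=false, certify_summons=true, convene_panel=true, inspect_amendment=false, issue_refund=true, reconcile_charter=false, recuse_self=true, redact_patent=true, sanitize_area=false, seal_record=false, timestamp_blueprint=false, withhold_evidence=true); no atom is both obligatory and forbidden, so the set is consistent.

Consistent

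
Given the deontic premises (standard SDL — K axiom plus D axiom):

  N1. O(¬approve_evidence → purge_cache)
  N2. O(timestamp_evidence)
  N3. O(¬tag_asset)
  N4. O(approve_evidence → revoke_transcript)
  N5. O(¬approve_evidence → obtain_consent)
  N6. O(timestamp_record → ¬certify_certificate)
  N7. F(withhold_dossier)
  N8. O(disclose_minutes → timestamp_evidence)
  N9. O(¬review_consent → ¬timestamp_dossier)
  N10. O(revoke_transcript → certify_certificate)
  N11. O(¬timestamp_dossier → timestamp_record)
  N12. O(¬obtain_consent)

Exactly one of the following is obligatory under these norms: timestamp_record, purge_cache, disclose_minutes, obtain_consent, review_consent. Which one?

review_consent

Premise 12 gives O(¬obtain_consent).
Premise 5 is O(¬approve_evidence → obtain_consent); contrapositively O(¬obtain_consent → approve_evidence). Since O(¬obtain_consent) holds, K gives O(approve_evidence).
From O(approve_evidence) and premise 4, O(approve_evidence → revoke_transcript), we obtain O(revoke_transcript).
Applying K to premise 10 (O(revoke_transcript → certify_certificate)) and O(revoke_transcript) yields O(certify_certificate).
The contrapositive of premise 6 (O(timestamp_record → ¬certify_certificate)) is O(certify_certificate → ¬timestamp_record), and O(certify_certificate) is already established, so O(¬timestamp_record).
Premise 11 is O(¬timestamp_dossier → timestamp_record); contrapositively O(¬timestamp_record → timestamp_dossier). Since O(¬timestamp_record) holds, K gives O(timestamp_dossier).
The contrapositive of premise 9 (O(¬review_consent → ¬timestamp_dossier)) is O(timestamp_dossier → review_consent), and O(timestamp_dossier) is already established, so O(review_consent).
So O(review_consent) holds — review_consent is obligatory. None of the other listed options is made obligatory by any chain of premises.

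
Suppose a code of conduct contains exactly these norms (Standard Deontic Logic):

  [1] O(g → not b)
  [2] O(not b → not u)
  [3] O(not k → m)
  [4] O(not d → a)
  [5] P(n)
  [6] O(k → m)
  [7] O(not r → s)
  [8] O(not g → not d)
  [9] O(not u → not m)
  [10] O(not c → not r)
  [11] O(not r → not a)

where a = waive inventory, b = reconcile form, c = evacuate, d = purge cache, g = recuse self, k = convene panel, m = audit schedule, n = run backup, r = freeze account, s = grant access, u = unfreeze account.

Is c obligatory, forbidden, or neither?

Obligatory

Premises 6 and 3 are O(k → m) and O(not k → m); every ideal world satisfies k or not k, so in either case m holds — hence O(m).
Premise 9, O(not u → not m), contraposes to O(m → u); with O(m) we get O(u).
The contrapositive of premise 2 (O(not b → not u)) is O(u → b), and O(u) is already established, so O(b).
Premise 1, O(g → not b), contraposes to O(b → not g); with O(b) we get O(not g).
Applying K to premise 8 (O(not g → not d)) and O(not g) yields O(not d).
With premise 4, O(not d → a), the K-axiom yields O(a).
The contrapositive of premise 11 (O(not r → not a)) is O(a → r), and O(a) is already established, so O(r).
Premise 10, O(not c → not r), contraposes to O(r → c); with O(r) we get O(c).
Premises 5, 7 do not contribute to this derivation.
Hence c is obligatory.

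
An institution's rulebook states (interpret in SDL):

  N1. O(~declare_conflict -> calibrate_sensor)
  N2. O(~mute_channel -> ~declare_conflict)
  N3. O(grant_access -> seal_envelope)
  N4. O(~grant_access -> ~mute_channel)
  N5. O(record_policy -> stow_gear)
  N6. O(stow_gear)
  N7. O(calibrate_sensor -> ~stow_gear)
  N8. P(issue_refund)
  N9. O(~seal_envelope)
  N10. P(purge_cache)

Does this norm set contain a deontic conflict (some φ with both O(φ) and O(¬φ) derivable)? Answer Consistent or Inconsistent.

Premise 6 states O(stow_gear) outright.
The contrapositive of premise 7 (O(calibrate_sensor -> ~stow_gear)) is O(stow_gear -> ~calibrate_sensor), and O(stow_gear) is already established, so O(~calibrate_sensor).
Premise 1, O(~declare_conflict -> calibrate_sensor), contraposes to O(~calibrate_sensor -> declare_conflict); with O(~calibrate_sensor) we get O(declare_conflict).
Premise 2, O(~mute_channel -> ~declare_conflict), contraposes to O(declare_conflict -> mute_channel); with O(declare_conflict) we get O(mute_channel).
Premise 4 is O(~grant_access -> ~mute_channel); contrapositively O(mute_channel -> grant_access). Since O(mute_channel) holds, K gives O(grant_access).
From O(grant_access) and premise 3, O(grant_access -> seal_envelope), we obtain O(seal_envelope).
Yet premise 9 states O(~seal_envelope).
We now have both O(seal_envelope) and O(~seal_envelope) — seal_envelope is simultaneously obligatory and forbidden, violating the D-axiom.

Inconsistent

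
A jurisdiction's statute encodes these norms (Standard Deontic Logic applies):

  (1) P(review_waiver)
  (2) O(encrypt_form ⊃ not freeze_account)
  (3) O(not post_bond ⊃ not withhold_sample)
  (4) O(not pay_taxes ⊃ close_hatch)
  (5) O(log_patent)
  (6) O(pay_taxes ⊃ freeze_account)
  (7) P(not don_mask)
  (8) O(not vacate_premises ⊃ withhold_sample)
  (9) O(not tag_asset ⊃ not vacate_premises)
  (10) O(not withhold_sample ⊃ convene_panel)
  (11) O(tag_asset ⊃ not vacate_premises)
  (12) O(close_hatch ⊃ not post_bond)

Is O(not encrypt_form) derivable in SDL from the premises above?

Yes

By case analysis on tag_asset: premise 11 gives O(tag_asset ⊃ not vacate_premises) and premise 9 gives O(not tag_asset ⊃ not vacate_premises), so O(not vacate_premises) either way.
Premise 8 is O(not vacate_premises ⊃ withhold_sample); since O(not vacate_premises), deontic closure gives O(withhold_sample).
Premise 3, O(not post_bond ⊃ not withhold_sample), contraposes to O(withhold_sample ⊃ post_bond); with O(withhold_sample) we get O(post_bond).
Premise 12 is O(close_hatch ⊃ not post_bond); contrapositively O(post_bond ⊃ not close_hatch). Since O(post_bond) holds, K gives O(not close_hatch).
Premise 4, O(not pay_taxes ⊃ close_hatch), contraposes to O(not close_hatch ⊃ pay_taxes); with O(not close_hatch) we get O(pay_taxes).
Applying K to premise 6 (O(pay_taxes ⊃ freeze_account)) and O(pay_taxes) yields O(freeze_account).
Premise 2 is O(encrypt_form ⊃ not freeze_account); contrapositively O(freeze_account ⊃ not encrypt_form). Since O(freeze_account) holds, K gives O(not encrypt_form).
Premises 1, 5, 7, 10 do not contribute to this derivation.
So O(not encrypt_form) follows.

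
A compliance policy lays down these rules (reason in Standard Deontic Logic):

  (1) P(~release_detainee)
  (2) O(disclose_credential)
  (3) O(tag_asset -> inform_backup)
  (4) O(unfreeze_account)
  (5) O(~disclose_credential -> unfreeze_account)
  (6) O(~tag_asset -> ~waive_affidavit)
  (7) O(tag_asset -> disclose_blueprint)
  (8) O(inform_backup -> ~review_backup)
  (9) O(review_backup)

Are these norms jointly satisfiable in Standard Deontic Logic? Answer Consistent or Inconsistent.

Premise 5 is O(~disclose_credential -> unfreeze_account); even if O(unfreeze_account) held, inferring O(~disclose_credential) would be affirming the consequent — invalid.
So O(~disclose_credential) is not derivable, and the apparent clash with O(disclose_credential) does not arise.
A world satisfying every obligation exists (e.g. disclose_blueprint=false, disclose_credential=true, inform_backup=false, release_detainee=false, review_backup=true, tag_asset=false, unfreeze_account=true, waive_affidavit=false); no atom is both obligatory and forbidden, so the set is consistent.

Consistent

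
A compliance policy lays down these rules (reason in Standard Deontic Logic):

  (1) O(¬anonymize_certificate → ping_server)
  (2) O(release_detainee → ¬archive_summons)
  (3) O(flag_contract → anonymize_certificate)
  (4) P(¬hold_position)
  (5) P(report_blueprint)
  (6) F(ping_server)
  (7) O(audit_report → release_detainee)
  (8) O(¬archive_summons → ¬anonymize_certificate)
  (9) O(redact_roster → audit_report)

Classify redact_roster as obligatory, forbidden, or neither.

Premise 6 is F(ping_server), i.e. O(¬ping_server).
Premise 1 is O(¬anonymize_certificate → ping_server); contrapositively O(¬ping_server → anonymize_certificate). Since O(¬ping_server) holds, K gives O(anonymize_certificate).
Premise 8, O(¬archive_summons → ¬anonymize_certificate), contraposes to O(anonymize_certificate → archive_summons); with O(anonymize_certificate) we get O(archive_summons).
Premise 2, O(release_detainee → ¬archive_summons), contraposes to O(archive_summons → ¬release_detainee); with O(archive_summons) we get O(¬release_detainee).
Premise 7, O(audit_report → release_detainee), contraposes to O(¬release_detainee → ¬audit_report); with O(¬release_detainee) we get O(¬audit_report).
Premise 9 is O(redact_roster → audit_report); contrapositively O(¬audit_report → ¬redact_roster). Since O(¬audit_report) holds, K gives O(¬redact_roster).
Premises 3, 4, 5 do not contribute to this derivation.
Thus O(¬redact_roster), which is F(redact_roster): redact_roster is forbidden.

Forbidden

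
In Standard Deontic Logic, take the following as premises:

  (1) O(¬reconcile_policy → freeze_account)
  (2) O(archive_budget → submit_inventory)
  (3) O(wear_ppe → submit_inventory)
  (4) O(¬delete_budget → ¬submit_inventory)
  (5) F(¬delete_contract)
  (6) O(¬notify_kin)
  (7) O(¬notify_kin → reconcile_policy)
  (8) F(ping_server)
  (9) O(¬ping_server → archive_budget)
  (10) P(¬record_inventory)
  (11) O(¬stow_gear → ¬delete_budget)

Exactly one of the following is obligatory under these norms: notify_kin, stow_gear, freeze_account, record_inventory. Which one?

Premise 8, F(ping_server), is equivalent to O(¬ping_server).
From O(¬ping_server) and premise 9, O(¬ping_server → archive_budget), we obtain O(archive_budget).
With premise 2, O(archive_budget → submit_inventory), the K-axiom yields O(submit_inventory).
Premise 4, O(¬delete_budget → ¬submit_inventory), contraposes to O(submit_inventory → delete_budget); with O(submit_inventory) we get O(delete_budget).
Premise 11 is O(¬stow_gear → ¬delete_budget); contrapositively O(delete_budget → stow_gear). Since O(delete_budget) holds, K gives O(stow_gear).
So O(stow_gear) holds — stow_gear is obligatory. None of the other listed options is made obligatory by any chain of premises.

stow_gear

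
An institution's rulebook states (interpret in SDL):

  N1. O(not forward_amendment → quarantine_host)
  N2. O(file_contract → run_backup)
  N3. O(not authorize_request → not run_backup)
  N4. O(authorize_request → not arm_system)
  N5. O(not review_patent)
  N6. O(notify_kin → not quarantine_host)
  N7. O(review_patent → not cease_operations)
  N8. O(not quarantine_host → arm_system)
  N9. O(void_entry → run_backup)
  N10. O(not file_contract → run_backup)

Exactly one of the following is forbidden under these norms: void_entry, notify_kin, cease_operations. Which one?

Premises 2 and 10 cover both cases: O(file_contract → run_backup) and O(not file_contract → run_backup). Since file_contract ∨ not file_contract is a tautology, O(run_backup) follows.
Premise 3 is O(not authorize_request → not run_backup); contrapositively O(run_backup → authorize_request). Since O(run_backup) holds, K gives O(authorize_request).
Applying K to premise 4 (O(authorize_request → not arm_system)) and O(authorize_request) yields O(not arm_system).
Premise 8, O(not quarantine_host → arm_system), contraposes to O(not arm_system → quarantine_host); with O(not arm_system) we get O(quarantine_host).
The contrapositive of premise 6 (O(notify_kin → not quarantine_host)) is O(quarantine_host → not notify_kin), and O(quarantine_host) is already established, so O(not notify_kin).
So O(not notify_kin) holds, i.e. notify_kin is forbidden. None of the other listed options is forbidden under the premises.

notify_kin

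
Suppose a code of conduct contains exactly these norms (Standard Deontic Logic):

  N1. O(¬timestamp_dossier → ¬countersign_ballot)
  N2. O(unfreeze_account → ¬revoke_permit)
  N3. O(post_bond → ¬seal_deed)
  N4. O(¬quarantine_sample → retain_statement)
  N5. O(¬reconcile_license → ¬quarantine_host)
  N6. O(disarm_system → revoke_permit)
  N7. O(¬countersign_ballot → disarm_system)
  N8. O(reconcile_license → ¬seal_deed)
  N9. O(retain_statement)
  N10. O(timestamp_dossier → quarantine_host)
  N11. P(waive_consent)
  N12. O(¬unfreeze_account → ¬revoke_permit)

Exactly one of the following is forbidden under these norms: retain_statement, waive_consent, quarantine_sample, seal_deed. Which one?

seal_deed

By case analysis on unfreeze_account: premise 2 gives O(unfreeze_account → ¬revoke_permit) and premise 12 gives O(¬unfreeze_account → ¬revoke_permit), so O(¬revoke_permit) either way.
The contrapositive of premise 6 (O(disarm_system → revoke_permit)) is O(¬revoke_permit → ¬disarm_system), and O(¬revoke_permit) is already established, so O(¬disarm_system).
Premise 7, O(¬countersign_ballot → disarm_system), contraposes to O(¬disarm_system → countersign_ballot); with O(¬disarm_system) we get O(countersign_ballot).
Premise 1, O(¬timestamp_dossier → ¬countersign_ballot), contraposes to O(countersign_ballot → timestamp_dossier); with O(countersign_ballot) we get O(timestamp_dossier).
With premise 10, O(timestamp_dossier → quarantine_host), the K-axiom yields O(quarantine_host).
Premise 5, O(¬reconcile_license → ¬quarantine_host), contraposes to O(quarantine_host → reconcile_license); with O(quarantine_host) we get O(reconcile_license).
Applying K to premise 8 (O(reconcile_license → ¬seal_deed)) and O(reconcile_license) yields O(¬seal_deed).
So O(¬seal_deed) holds, i.e. seal_deed is forbidden. None of the other listed options is forbidden under the premises.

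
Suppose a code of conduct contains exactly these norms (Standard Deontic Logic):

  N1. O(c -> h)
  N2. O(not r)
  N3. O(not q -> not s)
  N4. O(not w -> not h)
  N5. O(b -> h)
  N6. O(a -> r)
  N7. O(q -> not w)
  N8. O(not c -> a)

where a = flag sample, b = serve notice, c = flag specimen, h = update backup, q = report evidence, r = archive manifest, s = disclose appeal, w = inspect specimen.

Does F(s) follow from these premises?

Yes

Premise 2 gives O(not r).
Premise 6, O(a -> r), contraposes to O(not r -> not a); with O(not r) we get O(not a).
The contrapositive of premise 8 (O(not c -> a)) is O(not a -> c), and O(not a) is already established, so O(c).
Applying K to premise 1 (O(c -> h)) and O(c) yields O(h).
Premise 4, O(not w -> not h), contraposes to O(h -> w); with O(h) we get O(w).
The contrapositive of premise 7 (O(q -> not w)) is O(w -> not q), and O(w) is already established, so O(not q).
With premise 3, O(not q -> not s), the K-axiom yields O(not s).
Premise 5 does not contribute to this derivation.
So O(not s) holds, i.e. F(s). The claim follows.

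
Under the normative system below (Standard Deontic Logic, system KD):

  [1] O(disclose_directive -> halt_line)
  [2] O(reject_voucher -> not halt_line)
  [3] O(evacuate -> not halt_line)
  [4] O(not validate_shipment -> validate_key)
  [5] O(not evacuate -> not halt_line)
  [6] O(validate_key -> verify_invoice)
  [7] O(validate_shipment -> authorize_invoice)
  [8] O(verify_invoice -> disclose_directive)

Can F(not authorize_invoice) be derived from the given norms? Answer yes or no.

Premises 3 and 5 are O(evacuate -> not halt_line) and O(not evacuate -> not halt_line); every ideal world satisfies evacuate or not evacuate, so in either case not halt_line holds — hence O(not halt_line).
Premise 1 is O(disclose_directive -> halt_line); contrapositively O(not halt_line -> not disclose_directive). Since O(not halt_line) holds, K gives O(not disclose_directive).
Premise 8 is O(verify_invoice -> disclose_directive); contrapositively O(not disclose_directive -> not verify_invoice). Since O(not disclose_directive) holds, K gives O(not verify_invoice).
Premise 6, O(validate_key -> verify_invoice), contraposes to O(not verify_invoice -> not validate_key); with O(not verify_invoice) we get O(not validate_key).
Premise 4, O(not validate_shipment -> validate_key), contraposes to O(not validate_key -> validate_shipment); with O(not validate_key) we get O(validate_shipment).
With premise 7, O(validate_shipment -> authorize_invoice), the K-axiom yields O(authorize_invoice).
Premise 2 does not contribute to this derivation.
So O(authorize_invoice) holds, i.e. F(not authorize_invoice). The claim follows.

Yes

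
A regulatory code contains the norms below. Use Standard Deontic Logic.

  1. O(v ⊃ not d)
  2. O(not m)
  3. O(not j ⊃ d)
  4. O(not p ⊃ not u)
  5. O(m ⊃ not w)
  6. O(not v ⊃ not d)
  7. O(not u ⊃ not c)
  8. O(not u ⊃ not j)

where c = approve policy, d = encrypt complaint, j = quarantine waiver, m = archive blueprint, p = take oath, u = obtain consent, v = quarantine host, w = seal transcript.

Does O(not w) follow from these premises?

Premise 5 is O(m ⊃ not w), but O(m) is not derivable from the premises, so it does not yield O(not w).
No other premise forces O(not w). An ideal world satisfying every premise can still have not w false, so O(not w) is not derivable.

No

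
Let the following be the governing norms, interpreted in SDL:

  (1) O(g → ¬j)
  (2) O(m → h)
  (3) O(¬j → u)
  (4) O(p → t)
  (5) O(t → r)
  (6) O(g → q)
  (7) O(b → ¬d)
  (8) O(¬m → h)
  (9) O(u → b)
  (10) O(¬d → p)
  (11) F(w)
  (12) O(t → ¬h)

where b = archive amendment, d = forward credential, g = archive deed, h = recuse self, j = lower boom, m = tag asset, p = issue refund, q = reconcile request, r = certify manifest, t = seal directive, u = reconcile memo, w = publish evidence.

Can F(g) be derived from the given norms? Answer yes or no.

Premises 8 and 2 are O(¬m → h) and O(m → h); every ideal world satisfies ¬m or m, so in either case h holds — hence O(h).
Premise 12 is O(t → ¬h); contrapositively O(h → ¬t). Since O(h) holds, K gives O(¬t).
Premise 4 is O(p → t); contrapositively O(¬t → ¬p). Since O(¬t) holds, K gives O(¬p).
Premise 10 is O(¬d → p); contrapositively O(¬p → d). Since O(¬p) holds, K gives O(d).
Premise 7, O(b → ¬d), contraposes to O(d → ¬b); with O(d) we get O(¬b).
The contrapositive of premise 9 (O(u → b)) is O(¬b → ¬u), and O(¬b) is already established, so O(¬u).
Premise 3 is O(¬j → u); contrapositively O(¬u → j). Since O(¬u) holds, K gives O(j).
Premise 1, O(g → ¬j), contraposes to O(j → ¬g); with O(j) we get O(¬g).
Premises 5, 6, 11 do not contribute to this derivation.
So O(¬g) holds, i.e. F(g). The claim follows.

Yes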